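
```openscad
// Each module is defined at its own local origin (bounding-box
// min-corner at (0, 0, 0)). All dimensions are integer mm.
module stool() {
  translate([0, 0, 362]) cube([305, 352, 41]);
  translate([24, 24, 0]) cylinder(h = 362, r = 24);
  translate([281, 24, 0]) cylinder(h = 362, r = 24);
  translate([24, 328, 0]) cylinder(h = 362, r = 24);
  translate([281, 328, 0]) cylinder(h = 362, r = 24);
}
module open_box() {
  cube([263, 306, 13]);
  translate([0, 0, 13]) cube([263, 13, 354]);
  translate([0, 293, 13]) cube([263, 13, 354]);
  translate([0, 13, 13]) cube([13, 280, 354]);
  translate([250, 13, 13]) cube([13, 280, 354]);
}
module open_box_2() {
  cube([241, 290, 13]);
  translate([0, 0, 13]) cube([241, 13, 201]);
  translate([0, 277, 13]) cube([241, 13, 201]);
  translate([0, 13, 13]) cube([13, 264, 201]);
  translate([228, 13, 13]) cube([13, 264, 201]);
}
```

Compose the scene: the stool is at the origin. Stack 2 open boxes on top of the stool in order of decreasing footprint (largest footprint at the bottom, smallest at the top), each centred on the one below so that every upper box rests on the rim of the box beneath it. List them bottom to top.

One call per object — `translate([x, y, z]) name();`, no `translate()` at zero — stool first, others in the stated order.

stool();
translate([21, 23, 403]) open_box();
translate([32, 31, 770]) open_box_2();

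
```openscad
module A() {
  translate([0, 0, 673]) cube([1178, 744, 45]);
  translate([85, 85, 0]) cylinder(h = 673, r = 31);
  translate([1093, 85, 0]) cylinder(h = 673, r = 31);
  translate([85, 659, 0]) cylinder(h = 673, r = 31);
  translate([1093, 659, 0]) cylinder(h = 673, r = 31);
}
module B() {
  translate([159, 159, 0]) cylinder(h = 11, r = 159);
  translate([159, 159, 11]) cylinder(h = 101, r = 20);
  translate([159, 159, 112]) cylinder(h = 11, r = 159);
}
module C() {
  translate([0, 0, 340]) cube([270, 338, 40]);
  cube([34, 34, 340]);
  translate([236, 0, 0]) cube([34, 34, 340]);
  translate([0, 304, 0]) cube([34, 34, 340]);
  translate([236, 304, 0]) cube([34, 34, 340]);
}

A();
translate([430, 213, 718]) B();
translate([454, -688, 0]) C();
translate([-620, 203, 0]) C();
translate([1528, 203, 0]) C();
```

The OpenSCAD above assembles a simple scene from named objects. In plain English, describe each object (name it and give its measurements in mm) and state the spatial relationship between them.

A is a rectangular dining table. The top is 1178×744×45 mm with its upper surface at z = 718 mm. It stands on four round legs of 62 mm diameter, each leg's bounding box inset 54 mm from the nearest pair of top edges, running from the floor to the underside of the top.

B is a spool: two coaxial disc flanges of radius 159 mm and thickness 11 mm, joined by a core cylinder of radius 20 mm and height 101 mm. The lower flange rests on z = 0 and the three cylinders share a vertical axis.

C is a four-legged stool. The seat is 270×338 mm, 40 mm thick, top at z = 380 mm. It stands on four square legs, each 34×34 mm in cross-section, from z = 0 to the seat underside, each flush with a corner of the seat.

The spool is on top of the table, centred. Three stools sit around the table at the −y, −x, +x sides.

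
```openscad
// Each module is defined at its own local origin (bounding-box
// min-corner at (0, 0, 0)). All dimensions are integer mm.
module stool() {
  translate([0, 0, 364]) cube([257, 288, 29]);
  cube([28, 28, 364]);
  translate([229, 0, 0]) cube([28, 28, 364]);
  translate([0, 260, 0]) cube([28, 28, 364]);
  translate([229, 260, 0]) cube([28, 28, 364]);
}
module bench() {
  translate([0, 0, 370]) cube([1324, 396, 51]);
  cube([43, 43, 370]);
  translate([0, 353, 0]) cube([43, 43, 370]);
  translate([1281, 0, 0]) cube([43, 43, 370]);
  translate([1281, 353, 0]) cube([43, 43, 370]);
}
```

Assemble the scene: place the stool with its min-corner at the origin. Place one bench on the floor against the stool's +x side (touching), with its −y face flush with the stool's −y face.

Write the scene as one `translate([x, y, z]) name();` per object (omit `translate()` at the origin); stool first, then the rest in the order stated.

stool();
translate([257, 0, 0]) bench();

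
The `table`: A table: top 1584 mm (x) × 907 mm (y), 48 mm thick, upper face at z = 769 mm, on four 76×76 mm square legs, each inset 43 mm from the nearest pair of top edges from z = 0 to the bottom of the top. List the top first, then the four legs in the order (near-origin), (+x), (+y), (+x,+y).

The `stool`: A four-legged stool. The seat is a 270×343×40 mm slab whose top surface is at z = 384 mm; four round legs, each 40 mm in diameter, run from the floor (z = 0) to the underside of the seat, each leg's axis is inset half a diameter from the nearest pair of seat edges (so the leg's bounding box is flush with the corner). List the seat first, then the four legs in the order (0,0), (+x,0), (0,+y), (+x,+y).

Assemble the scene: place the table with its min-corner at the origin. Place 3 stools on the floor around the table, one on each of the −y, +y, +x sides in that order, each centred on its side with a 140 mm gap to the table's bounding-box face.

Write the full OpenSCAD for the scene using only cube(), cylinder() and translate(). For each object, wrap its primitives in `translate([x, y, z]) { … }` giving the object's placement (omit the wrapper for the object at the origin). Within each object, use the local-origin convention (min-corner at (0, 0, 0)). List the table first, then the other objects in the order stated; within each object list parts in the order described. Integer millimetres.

translate([0, 0, 721]) cube([1584, 907, 48]);
translate([43, 43, 0]) cube([76, 76, 721]);
translate([1465, 43, 0]) cube([76, 76, 721]);
translate([43, 788, 0]) cube([76, 76, 721]);
translate([1465, 788, 0]) cube([76, 76, 721]);
translate([657, -483, 0]) {
  translate([0, 0, 344]) cube([270, 343, 40]);
  translate([20, 20, 0]) cylinder(h = 344, r = 20);
  translate([250, 20, 0]) cylinder(h = 344, r = 20);
  translate([20, 323, 0]) cylinder(h = 344, r = 20);
  translate([250, 323, 0]) cylinder(h = 344, r = 20);
}
translate([657, 1047, 0]) {
  translate([0, 0, 344]) cube([270, 343, 40]);
  translate([20, 20, 0]) cylinder(h = 344, r = 20);
  translate([250, 20, 0]) cylinder(h = 344, r = 20);
  translate([20, 323, 0]) cylinder(h = 344, r = 20);
  translate([250, 323, 0]) cylinder(h = 344, r = 20);
}
translate([1724, 282, 0]) {
  translate([0, 0, 344]) cube([270, 343, 40]);
  translate([20, 20, 0]) cylinder(h = 344, r = 20);
  translate([250, 20, 0]) cylinder(h = 344, r = 20);
  translate([20, 323, 0]) cylinder(h = 344, r = 20);
  translate([250, 323, 0]) cylinder(h = 344, r = 20);
}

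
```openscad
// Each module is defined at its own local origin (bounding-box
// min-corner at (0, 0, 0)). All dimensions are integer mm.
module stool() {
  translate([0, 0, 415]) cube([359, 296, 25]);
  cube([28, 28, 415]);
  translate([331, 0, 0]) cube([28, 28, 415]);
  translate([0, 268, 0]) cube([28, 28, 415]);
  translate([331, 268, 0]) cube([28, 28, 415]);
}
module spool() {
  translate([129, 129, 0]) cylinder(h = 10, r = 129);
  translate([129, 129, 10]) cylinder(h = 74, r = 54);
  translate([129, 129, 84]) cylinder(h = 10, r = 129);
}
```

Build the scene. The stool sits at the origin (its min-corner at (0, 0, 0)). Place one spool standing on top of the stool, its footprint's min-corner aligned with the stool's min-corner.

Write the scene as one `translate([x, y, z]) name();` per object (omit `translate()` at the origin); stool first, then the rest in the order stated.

stool();
translate([0, 0, 440]) spool();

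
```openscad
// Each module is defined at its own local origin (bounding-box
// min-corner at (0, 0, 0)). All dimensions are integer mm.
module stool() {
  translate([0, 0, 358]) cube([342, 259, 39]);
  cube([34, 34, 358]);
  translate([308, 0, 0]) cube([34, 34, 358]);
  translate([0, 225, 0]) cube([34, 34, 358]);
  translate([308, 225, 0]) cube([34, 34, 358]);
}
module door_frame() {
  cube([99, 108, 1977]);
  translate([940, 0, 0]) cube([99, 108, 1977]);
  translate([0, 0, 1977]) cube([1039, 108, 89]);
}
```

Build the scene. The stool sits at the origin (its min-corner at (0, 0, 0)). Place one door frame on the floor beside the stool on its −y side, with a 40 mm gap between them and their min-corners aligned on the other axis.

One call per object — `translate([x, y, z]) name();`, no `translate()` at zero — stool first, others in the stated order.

stool();
translate([0, -148, 0]) door_frame();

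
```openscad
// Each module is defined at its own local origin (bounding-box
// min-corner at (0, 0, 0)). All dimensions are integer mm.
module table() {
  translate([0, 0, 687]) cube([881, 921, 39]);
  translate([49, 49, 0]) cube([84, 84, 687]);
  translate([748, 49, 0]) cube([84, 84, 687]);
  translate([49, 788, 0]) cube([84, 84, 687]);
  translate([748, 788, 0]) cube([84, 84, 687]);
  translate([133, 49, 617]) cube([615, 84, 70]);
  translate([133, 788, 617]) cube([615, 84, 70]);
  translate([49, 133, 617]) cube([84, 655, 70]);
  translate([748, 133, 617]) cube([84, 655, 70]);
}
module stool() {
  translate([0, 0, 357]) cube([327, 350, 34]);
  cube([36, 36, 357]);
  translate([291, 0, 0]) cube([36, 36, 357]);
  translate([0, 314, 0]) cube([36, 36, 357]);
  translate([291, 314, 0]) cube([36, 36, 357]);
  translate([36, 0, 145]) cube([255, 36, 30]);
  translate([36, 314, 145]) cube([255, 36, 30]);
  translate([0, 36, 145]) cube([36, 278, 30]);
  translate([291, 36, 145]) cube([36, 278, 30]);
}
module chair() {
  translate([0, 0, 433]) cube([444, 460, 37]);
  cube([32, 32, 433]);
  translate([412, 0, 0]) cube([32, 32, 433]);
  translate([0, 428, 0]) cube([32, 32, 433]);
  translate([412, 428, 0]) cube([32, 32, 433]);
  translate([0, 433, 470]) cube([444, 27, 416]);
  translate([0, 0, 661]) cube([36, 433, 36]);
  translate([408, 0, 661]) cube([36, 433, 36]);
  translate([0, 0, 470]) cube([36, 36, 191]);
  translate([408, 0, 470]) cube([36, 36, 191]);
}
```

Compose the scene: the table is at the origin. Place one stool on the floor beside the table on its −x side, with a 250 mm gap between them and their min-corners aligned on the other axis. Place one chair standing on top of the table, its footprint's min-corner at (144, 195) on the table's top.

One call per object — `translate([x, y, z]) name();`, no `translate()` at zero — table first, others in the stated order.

table();
translate([-577, 0, 0]) stool();
translate([144, 195, 726]) chair();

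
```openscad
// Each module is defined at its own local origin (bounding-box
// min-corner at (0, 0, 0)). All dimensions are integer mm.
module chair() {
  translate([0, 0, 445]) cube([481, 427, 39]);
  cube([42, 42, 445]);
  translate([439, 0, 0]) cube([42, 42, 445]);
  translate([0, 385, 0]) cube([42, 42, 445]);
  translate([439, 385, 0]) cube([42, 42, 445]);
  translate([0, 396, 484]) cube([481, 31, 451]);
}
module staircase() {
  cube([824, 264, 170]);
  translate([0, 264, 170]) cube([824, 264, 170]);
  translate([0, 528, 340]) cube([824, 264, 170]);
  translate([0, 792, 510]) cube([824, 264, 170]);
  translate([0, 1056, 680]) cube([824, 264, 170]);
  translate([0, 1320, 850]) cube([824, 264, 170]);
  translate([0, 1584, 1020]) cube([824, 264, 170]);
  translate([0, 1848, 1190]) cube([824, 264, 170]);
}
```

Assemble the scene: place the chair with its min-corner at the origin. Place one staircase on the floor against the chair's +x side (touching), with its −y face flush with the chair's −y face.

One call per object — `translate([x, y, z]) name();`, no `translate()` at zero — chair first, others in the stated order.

chair();
translate([481, 0, 0]) staircase();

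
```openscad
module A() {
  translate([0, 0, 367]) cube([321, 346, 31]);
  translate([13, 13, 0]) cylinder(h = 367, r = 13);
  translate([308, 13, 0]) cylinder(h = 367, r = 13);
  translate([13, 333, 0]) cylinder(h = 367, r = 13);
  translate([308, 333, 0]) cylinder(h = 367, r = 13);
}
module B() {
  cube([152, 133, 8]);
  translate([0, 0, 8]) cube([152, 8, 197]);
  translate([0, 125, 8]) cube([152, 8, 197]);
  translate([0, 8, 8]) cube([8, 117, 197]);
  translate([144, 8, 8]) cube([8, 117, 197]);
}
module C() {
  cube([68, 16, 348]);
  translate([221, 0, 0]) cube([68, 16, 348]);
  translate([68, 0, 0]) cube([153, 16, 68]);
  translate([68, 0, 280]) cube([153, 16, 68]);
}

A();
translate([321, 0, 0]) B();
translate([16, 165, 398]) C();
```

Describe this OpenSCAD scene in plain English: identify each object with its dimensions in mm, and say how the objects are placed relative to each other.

A is a simple wooden stool: a rectangular seat 321 mm (x) by 346 mm (y), 31 mm thick, top face at z = 398 mm, on four round legs, each 26 mm in diameter. The legs rest on z = 0, each leg's axis is inset half a diameter from the nearest pair of seat edges (so the leg's bounding box is flush with the corner).

B is an open storage box with external size 152×133×205 mm and wall thickness 8 mm (the base is also 8 mm thick). The base covers the whole footprint; the four walls stand on the base, with the y-facing walls full-width and the x-facing walls fitting between their inner faces.

C is a picture frame with a 153×212 mm rectangular opening (x by z) and a uniform 68 mm border on every side. Frame depth is 16 mm along y. It is built from two vertical stiles running the full outside height and two horizontal rails spanning the gap between the stiles.

The open box is against the stool's +x side, with their −y faces flush. The picture frame is on top of the stool, centred.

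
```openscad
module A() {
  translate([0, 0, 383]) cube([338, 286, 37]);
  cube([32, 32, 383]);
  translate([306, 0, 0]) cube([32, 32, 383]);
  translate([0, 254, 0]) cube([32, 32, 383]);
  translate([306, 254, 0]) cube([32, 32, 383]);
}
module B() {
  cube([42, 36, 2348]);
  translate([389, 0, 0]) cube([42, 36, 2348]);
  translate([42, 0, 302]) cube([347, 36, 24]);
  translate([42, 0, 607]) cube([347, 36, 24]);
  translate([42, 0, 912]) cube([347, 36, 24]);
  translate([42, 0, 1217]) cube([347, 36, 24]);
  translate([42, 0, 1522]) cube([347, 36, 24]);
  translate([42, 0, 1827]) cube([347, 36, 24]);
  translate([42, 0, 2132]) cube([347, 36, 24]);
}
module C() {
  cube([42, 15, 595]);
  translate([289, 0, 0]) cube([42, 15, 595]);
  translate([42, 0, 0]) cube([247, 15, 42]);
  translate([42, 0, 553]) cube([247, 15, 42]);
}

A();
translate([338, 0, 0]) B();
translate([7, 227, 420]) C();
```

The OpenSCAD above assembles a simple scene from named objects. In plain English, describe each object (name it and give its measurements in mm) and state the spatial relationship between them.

A is a simple wooden stool: a rectangular seat 338 mm (x) by 286 mm (y), 37 mm thick, top face at z = 420 mm, on four square legs, each 32×32 mm in cross-section. The legs rest on z = 0, each flush with a corner of the seat.

B is a wooden ladder with two side rails of 42×36 mm section and 2348 mm height, set 431 mm apart overall. Between them run 7 rectangular rungs (36 mm deep, 24 mm thick), front faces flush with the rails' −y face. The bottom of the first rung is 302 mm above the floor and each subsequent rung is 305 mm higher than the one below.

C is a picture frame with a 247×511 mm rectangular opening (x by z) and a uniform 42 mm border on every side. Frame depth is 15 mm along y. It is built from two vertical stiles running the full outside height and two horizontal rails spanning the gap between the stiles.

The ladder is against the stool's +x side, with their −y faces flush. The picture frame is on top of the stool.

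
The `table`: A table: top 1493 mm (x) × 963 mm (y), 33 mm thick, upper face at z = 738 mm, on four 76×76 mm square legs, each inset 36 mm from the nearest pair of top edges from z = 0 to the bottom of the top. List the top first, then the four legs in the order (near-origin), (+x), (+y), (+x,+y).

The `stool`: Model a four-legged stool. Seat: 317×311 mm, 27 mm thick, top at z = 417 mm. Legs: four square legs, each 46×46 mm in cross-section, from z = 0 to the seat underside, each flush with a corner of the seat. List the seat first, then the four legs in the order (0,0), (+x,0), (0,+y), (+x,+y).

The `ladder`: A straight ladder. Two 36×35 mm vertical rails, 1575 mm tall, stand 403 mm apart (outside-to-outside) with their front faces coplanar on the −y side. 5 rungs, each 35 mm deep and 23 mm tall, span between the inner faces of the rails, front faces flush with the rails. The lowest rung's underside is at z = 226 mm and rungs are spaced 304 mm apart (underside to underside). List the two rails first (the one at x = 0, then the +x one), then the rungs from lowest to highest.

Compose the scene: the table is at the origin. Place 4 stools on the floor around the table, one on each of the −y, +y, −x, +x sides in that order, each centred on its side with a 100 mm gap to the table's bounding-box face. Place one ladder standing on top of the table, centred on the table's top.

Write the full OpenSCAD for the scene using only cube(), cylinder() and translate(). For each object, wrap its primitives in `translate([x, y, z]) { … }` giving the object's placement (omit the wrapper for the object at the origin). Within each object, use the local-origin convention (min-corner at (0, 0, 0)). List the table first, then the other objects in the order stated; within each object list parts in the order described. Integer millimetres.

translate([0, 0, 705]) cube([1493, 963, 33]);
translate([36, 36, 0]) cube([76, 76, 705]);
translate([1381, 36, 0]) cube([76, 76, 705]);
translate([36, 851, 0]) cube([76, 76, 705]);
translate([1381, 851, 0]) cube([76, 76, 705]);
translate([588, -411, 0]) {
  translate([0, 0, 390]) cube([317, 311, 27]);
  cube([46, 46, 390]);
  translate([271, 0, 0]) cube([46, 46, 390]);
  translate([0, 265, 0]) cube([46, 46, 390]);
  translate([271, 265, 0]) cube([46, 46, 390]);
}
translate([588, 1063, 0]) {
  translate([0, 0, 390]) cube([317, 311, 27]);
  cube([46, 46, 390]);
  translate([271, 0, 0]) cube([46, 46, 390]);
  translate([0, 265, 0]) cube([46, 46, 390]);
  translate([271, 265, 0]) cube([46, 46, 390]);
}
translate([-417, 326, 0]) {
  translate([0, 0, 390]) cube([317, 311, 27]);
  cube([46, 46, 390]);
  translate([271, 0, 0]) cube([46, 46, 390]);
  translate([0, 265, 0]) cube([46, 46, 390]);
  translate([271, 265, 0]) cube([46, 46, 390]);
}
translate([1593, 326, 0]) {
  translate([0, 0, 390]) cube([317, 311, 27]);
  cube([46, 46, 390]);
  translate([271, 0, 0]) cube([46, 46, 390]);
  translate([0, 265, 0]) cube([46, 46, 390]);
  translate([271, 265, 0]) cube([46, 46, 390]);
}
translate([545, 464, 738]) {
  cube([36, 35, 1575]);
  translate([367, 0, 0]) cube([36, 35, 1575]);
  translate([36, 0, 226]) cube([331, 35, 23]);
  translate([36, 0, 530]) cube([331, 35, 23]);
  translate([36, 0, 834]) cube([331, 35, 23]);
  translate([36, 0, 1138]) cube([331, 35, 23]);
  translate([36, 0, 1442]) cube([331, 35, 23]);
}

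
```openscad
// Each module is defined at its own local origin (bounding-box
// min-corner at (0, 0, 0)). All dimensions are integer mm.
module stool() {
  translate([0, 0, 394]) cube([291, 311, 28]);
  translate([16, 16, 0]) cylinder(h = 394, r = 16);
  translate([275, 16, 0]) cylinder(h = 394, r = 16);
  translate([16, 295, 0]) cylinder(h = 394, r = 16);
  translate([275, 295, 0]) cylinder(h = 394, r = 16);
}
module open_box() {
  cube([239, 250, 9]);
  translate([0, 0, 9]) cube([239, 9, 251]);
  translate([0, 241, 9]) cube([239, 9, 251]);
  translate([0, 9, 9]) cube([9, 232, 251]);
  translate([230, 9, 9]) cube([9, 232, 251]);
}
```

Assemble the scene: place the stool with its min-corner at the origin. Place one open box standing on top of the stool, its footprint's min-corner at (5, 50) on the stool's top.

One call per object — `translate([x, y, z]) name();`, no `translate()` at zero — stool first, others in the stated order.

stool();
translate([5, 50, 422]) open_box();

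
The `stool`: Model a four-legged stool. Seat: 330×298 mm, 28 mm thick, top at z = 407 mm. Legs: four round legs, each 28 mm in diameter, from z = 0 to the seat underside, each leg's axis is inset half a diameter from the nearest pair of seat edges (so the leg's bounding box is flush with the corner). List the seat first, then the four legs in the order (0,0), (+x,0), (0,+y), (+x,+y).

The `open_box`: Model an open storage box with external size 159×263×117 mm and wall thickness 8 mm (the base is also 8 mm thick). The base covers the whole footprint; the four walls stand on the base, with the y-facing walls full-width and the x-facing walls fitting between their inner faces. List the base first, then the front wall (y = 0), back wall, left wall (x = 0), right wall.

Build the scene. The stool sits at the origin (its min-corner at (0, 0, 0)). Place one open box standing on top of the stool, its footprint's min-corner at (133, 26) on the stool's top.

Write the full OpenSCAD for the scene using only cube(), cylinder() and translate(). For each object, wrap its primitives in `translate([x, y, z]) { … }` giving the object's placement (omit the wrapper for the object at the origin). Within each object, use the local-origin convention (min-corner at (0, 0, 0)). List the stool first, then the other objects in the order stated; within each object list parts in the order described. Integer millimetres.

translate([0, 0, 379]) cube([330, 298, 28]);
translate([14, 14, 0]) cylinder(h = 379, r = 14);
translate([316, 14, 0]) cylinder(h = 379, r = 14);
translate([14, 284, 0]) cylinder(h = 379, r = 14);
translate([316, 284, 0]) cylinder(h = 379, r = 14);
translate([133, 26, 407]) {
  cube([159, 263, 8]);
  translate([0, 0, 8]) cube([159, 8, 109]);
  translate([0, 255, 8]) cube([159, 8, 109]);
  translate([0, 8, 8]) cube([8, 247, 109]);
  translate([151, 8, 8]) cube([8, 247, 109]);
}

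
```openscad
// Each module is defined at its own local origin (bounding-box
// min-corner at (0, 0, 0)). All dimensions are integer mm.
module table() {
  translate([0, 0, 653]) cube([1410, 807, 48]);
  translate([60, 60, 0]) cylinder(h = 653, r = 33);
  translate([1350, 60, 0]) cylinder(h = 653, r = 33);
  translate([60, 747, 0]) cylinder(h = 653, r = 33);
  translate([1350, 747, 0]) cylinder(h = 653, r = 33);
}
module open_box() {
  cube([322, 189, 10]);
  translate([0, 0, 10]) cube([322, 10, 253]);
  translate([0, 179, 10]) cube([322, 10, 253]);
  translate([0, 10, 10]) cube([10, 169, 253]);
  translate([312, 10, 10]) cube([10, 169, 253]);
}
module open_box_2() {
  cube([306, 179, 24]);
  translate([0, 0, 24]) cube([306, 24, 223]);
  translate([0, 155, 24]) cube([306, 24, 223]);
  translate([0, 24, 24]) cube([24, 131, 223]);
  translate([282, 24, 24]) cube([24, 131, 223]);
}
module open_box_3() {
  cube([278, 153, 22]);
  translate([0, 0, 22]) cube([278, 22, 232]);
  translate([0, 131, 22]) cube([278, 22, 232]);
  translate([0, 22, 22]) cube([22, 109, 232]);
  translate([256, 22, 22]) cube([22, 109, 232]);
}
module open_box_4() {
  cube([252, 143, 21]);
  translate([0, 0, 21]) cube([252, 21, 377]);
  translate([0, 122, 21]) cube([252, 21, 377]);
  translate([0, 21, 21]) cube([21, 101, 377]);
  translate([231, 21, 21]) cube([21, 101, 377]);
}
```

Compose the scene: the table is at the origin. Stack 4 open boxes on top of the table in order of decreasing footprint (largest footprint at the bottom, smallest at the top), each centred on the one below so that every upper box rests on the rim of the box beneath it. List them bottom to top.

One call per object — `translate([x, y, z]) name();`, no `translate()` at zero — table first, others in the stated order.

table();
translate([544, 309, 701]) open_box();
translate([552, 314, 964]) open_box_2();
translate([566, 327, 1211]) open_box_3();
translate([579, 332, 1465]) open_box_4();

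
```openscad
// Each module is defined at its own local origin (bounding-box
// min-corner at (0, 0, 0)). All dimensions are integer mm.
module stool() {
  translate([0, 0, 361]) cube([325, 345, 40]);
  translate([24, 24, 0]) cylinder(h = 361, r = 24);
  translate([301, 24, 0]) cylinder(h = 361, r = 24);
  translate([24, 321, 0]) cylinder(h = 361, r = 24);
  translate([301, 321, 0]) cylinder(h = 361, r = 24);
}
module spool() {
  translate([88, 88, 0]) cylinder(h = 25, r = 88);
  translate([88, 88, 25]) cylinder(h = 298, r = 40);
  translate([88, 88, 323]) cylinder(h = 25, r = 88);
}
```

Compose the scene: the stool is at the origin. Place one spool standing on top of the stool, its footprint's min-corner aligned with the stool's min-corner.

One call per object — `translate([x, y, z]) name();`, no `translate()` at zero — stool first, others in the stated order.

stool();
translate([0, 0, 401]) spool();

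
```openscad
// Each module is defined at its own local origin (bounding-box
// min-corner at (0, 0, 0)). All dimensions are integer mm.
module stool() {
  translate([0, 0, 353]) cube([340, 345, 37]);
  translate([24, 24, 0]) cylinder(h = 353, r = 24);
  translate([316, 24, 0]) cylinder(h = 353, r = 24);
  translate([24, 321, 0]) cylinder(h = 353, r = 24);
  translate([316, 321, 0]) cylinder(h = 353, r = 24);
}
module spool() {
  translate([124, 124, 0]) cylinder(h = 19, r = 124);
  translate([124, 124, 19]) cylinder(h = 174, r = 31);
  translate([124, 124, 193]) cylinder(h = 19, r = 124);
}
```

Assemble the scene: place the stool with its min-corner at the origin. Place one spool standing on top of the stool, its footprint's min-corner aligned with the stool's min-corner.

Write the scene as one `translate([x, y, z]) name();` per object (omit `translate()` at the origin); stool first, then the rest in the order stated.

stool();
translate([0, 0, 390]) spool();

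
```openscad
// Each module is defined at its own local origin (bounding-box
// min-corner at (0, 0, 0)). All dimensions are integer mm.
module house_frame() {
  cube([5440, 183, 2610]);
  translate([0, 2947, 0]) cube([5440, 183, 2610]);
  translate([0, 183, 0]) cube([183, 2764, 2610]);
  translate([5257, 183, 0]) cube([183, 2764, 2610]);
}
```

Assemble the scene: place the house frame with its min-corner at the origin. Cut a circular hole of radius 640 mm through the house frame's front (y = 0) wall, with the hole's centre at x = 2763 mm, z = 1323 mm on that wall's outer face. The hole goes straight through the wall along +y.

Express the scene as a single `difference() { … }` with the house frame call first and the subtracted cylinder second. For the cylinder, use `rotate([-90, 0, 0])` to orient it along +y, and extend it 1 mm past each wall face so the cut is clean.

difference() {
  house_frame();
  translate([2763, -1, 1323]) rotate([-90, 0, 0]) cylinder(h = 185, r = 640);
}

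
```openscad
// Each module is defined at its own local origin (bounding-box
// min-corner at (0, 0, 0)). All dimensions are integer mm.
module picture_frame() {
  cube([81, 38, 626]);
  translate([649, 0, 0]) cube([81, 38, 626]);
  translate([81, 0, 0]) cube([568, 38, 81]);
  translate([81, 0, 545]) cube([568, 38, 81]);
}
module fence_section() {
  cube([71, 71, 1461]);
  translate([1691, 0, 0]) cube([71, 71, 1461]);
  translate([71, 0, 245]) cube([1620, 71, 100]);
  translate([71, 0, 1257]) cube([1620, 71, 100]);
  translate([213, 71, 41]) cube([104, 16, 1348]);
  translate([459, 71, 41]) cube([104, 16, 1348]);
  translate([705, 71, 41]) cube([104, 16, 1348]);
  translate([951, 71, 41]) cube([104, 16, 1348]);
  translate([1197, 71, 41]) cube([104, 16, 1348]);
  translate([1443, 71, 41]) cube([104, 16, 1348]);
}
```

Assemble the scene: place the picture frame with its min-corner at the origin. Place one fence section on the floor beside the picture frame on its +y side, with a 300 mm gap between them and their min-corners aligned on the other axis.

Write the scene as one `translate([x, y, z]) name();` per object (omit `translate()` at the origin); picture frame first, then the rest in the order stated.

picture_frame();
translate([0, 338, 0]) fence_section();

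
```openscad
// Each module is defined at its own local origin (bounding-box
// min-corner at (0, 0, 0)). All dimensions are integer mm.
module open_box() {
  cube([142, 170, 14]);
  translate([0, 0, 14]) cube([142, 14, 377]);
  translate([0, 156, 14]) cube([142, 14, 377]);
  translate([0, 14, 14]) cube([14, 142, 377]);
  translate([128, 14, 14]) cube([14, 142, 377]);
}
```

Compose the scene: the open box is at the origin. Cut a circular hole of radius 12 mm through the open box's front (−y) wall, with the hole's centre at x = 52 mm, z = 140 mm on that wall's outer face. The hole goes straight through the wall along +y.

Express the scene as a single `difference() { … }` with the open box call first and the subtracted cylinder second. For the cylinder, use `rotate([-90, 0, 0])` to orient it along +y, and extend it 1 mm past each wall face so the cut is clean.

difference() {
  open_box();
  translate([52, -1, 140]) rotate([-90, 0, 0]) cylinder(h = 16, r = 12);
}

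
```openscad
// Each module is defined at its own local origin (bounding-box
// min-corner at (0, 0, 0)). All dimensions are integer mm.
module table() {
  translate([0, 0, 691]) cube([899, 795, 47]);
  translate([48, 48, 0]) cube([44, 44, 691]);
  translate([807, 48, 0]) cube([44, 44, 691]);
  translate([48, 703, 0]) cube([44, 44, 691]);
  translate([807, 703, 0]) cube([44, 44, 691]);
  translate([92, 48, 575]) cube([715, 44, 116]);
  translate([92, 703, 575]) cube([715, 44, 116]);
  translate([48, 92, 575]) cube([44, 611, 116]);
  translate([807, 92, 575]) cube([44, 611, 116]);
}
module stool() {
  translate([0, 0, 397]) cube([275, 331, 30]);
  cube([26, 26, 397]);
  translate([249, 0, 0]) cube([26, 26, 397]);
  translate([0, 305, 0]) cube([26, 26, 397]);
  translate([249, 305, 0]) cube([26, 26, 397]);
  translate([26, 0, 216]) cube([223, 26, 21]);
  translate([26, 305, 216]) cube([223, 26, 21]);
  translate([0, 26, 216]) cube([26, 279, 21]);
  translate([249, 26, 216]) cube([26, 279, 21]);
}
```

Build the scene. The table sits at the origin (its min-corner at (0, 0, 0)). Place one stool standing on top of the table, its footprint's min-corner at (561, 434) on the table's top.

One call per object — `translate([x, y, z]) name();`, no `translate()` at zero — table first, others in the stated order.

table();
translate([561, 434, 738]) stool();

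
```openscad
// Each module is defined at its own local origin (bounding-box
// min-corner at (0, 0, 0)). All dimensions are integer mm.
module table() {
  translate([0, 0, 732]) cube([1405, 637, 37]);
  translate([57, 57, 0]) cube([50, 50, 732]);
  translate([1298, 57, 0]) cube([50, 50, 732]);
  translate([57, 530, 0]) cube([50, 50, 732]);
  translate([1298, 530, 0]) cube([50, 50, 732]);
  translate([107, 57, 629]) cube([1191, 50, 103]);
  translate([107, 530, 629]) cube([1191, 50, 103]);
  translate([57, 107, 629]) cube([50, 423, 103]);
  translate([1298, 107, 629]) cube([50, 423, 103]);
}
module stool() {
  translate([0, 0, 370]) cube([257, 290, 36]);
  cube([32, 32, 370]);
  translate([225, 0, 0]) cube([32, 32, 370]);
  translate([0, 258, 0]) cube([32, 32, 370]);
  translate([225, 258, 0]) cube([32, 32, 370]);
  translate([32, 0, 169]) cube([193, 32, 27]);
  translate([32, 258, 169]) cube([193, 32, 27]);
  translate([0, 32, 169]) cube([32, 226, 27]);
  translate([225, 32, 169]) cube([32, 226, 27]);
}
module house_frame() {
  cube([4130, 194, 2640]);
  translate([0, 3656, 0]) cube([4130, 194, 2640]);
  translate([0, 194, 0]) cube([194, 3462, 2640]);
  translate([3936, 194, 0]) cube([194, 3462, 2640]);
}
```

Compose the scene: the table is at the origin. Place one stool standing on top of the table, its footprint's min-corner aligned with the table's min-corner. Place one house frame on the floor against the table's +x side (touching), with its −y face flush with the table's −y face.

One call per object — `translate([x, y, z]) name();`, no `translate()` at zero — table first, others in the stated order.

table();
translate([0, 0, 769]) stool();
translate([1405, 0, 0]) house_frame();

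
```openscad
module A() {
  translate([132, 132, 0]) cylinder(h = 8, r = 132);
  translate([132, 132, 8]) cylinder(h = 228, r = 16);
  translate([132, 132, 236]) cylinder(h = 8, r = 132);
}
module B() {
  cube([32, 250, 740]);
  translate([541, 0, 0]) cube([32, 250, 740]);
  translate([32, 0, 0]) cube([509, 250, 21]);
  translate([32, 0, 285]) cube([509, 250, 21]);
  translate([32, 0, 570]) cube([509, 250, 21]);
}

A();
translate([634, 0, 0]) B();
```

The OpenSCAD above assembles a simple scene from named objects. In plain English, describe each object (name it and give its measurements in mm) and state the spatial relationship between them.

A is a spool: two coaxial disc flanges of radius 132 mm and thickness 8 mm, joined by a core cylinder of radius 16 mm and height 228 mm. The lower flange rests on z = 0 and the three cylinders share a vertical axis.

B is an open bookshelf. Two side panels, each 32 mm thick, 250 mm deep and 740 mm tall, stand 573 mm apart (outside-to-outside). Between them sit 3 shelves, each 21 mm thick and 250 mm deep, spanning the full gap between the sides. The bottom shelf rests on the floor (its underside at z = 0) and the clear gap between one shelf's top and the next shelf's underside is 264 mm.

The bookshelf is on the floor beside the spool on its +x side.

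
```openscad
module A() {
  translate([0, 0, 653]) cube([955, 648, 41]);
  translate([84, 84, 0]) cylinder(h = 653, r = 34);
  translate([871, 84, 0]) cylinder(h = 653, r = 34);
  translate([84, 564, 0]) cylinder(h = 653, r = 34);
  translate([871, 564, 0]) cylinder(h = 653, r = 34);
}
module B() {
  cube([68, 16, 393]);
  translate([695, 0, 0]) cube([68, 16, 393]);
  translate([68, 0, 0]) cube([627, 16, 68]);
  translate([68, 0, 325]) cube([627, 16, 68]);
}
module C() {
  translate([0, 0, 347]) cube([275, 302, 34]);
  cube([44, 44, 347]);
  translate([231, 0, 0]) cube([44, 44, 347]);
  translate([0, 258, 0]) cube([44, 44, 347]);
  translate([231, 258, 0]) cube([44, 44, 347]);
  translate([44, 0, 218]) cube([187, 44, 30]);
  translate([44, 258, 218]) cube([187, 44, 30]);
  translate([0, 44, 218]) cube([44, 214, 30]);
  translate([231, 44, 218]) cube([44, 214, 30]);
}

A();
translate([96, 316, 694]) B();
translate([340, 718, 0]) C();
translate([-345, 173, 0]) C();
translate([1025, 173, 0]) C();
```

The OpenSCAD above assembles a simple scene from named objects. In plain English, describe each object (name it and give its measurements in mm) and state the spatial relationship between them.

A is a table: top 955 mm (x) × 648 mm (y), 41 mm thick, upper face at z = 694 mm, on four round legs of 68 mm diameter, each leg's bounding box inset 50 mm from the nearest pair of top edges, running from z = 0 to the bottom of the top.

B is a picture frame with a 627×257 mm rectangular opening (x by z) and a uniform 68 mm border on every side. Frame depth is 16 mm along y. It is built from two vertical stiles running the full outside height and two horizontal rails spanning the gap between the stiles.

C is a four-legged stool. The seat is a 275×302×34 mm slab whose top surface is at z = 381 mm; four square legs, each 44×44 mm in cross-section, run from the floor (z = 0) to the underside of the seat, each flush with a corner of the seat. Four stretchers, 44 mm wide and 30 mm tall, connect adjacent legs with their undersides at z = 218 mm, each running between the inner faces of the legs it joins and aligned with the legs' outer faces on the other axis.

The picture frame is on top of the table, centred. Three stools sit around the table at the +y, −x, +x sides.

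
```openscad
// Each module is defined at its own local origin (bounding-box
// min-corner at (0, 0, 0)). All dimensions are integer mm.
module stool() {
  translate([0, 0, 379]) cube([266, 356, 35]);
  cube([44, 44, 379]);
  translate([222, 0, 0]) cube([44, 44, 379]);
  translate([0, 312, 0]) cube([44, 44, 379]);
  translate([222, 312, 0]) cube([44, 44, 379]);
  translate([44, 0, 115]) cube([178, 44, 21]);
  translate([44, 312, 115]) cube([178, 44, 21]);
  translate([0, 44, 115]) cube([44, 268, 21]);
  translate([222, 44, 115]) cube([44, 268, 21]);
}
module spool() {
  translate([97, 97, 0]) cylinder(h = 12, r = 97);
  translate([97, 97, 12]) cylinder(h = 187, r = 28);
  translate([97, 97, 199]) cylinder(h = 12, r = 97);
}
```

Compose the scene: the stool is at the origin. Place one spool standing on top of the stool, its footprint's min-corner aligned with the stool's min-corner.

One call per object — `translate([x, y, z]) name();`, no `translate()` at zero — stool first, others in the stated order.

stool();
translate([0, 0, 414]) spool();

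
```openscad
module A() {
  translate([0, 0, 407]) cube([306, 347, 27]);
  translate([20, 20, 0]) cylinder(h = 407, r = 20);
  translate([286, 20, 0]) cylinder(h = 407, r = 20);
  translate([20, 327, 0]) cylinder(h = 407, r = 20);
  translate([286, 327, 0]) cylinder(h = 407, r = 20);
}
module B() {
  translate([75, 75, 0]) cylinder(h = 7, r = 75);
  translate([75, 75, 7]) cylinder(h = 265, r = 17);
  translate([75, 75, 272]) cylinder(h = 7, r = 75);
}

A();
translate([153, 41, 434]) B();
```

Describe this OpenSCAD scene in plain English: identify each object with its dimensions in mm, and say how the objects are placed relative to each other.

A is a four-legged stool. The seat is a 306×347×27 mm slab whose top surface is at z = 434 mm; four round legs, each 40 mm in diameter, run from the floor (z = 0) to the underside of the seat, each leg's axis is inset half a diameter from the nearest pair of seat edges (so the leg's bounding box is flush with the corner).

B is a spool: two coaxial disc flanges of radius 75 mm and thickness 7 mm, joined by a core cylinder of radius 17 mm and height 265 mm. The lower flange rests on z = 0 and the three cylinders share a vertical axis.

The spool is on top of the stool.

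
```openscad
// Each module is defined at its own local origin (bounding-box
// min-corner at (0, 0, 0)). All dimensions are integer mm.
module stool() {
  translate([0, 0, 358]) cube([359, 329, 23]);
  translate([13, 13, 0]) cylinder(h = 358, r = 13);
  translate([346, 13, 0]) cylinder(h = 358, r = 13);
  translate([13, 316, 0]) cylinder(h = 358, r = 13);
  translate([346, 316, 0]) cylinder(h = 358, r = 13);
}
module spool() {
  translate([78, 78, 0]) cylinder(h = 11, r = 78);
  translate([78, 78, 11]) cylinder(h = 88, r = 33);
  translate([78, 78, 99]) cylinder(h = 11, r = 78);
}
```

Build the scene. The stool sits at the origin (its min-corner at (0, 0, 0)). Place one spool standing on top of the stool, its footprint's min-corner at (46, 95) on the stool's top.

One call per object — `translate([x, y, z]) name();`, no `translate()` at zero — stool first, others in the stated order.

stool();
translate([46, 95, 381]) spool();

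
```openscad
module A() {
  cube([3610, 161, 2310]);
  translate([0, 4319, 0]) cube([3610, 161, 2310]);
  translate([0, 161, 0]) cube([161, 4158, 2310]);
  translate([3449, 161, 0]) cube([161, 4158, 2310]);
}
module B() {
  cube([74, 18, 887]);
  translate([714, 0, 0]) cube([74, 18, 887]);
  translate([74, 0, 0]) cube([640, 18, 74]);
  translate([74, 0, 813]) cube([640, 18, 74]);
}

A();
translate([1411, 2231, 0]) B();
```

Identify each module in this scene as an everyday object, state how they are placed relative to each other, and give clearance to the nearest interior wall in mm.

Clearances: x = 1250, y = 2070; minimum 1250 mm.

A is a house frame. B is a picture frame. The picture frame sits inside the house frame, centred. The clearance to the nearest interior wall is 1250 mm.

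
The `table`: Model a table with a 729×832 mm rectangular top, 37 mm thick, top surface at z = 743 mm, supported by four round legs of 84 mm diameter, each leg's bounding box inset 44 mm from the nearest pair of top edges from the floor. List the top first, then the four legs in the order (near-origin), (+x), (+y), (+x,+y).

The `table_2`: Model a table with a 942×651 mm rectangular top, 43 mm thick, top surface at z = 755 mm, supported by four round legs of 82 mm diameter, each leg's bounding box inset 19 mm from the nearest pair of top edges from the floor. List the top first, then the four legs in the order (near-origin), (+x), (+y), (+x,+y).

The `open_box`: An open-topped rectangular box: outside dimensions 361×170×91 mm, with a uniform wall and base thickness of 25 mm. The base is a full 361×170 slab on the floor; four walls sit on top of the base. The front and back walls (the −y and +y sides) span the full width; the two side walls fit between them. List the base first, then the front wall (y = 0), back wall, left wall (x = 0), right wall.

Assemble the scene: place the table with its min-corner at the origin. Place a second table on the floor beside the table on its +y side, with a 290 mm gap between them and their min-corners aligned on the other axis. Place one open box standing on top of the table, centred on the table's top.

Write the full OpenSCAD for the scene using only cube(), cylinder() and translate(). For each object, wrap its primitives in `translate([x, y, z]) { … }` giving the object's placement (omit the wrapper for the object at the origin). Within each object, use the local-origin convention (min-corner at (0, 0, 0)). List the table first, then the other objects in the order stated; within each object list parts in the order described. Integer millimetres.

translate([0, 0, 706]) cube([729, 832, 37]);
translate([86, 86, 0]) cylinder(h = 706, r = 42);
translate([643, 86, 0]) cylinder(h = 706, r = 42);
translate([86, 746, 0]) cylinder(h = 706, r = 42);
translate([643, 746, 0]) cylinder(h = 706, r = 42);
translate([0, 1122, 0]) {
  translate([0, 0, 712]) cube([942, 651, 43]);
  translate([60, 60, 0]) cylinder(h = 712, r = 41);
  translate([882, 60, 0]) cylinder(h = 712, r = 41);
  translate([60, 591, 0]) cylinder(h = 712, r = 41);
  translate([882, 591, 0]) cylinder(h = 712, r = 41);
}
translate([184, 331, 743]) {
  cube([361, 170, 25]);
  translate([0, 0, 25]) cube([361, 25, 66]);
  translate([0, 145, 25]) cube([361, 25, 66]);
  translate([0, 25, 25]) cube([25, 120, 66]);
  translate([336, 25, 25]) cube([25, 120, 66]);
}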